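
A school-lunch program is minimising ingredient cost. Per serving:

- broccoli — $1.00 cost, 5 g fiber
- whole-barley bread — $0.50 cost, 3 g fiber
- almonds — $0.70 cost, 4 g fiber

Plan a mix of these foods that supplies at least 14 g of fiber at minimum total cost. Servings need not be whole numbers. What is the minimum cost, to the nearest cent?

$2.33

Cost per g of fiber: whole-barley bread $0.1667, almonds $0.1750, broccoli $0.2000.
With no serving limits, use only whole-barley bread: 14 g / 3 g = 4.667 servings × $0.50 = $2.33.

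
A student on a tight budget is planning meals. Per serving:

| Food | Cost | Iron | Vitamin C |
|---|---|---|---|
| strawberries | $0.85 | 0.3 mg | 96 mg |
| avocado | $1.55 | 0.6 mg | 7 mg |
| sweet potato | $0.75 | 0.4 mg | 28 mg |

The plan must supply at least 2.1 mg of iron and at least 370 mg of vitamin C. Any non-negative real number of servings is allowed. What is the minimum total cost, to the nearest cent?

$4.79

At the optimum either one food covers both requirements or two foods hit both targets exactly; no other combination can be cheaper.
strawberries only: max(2.1/0.3, 370/96) = 7 servings → $5.95.
avocado only: max(2.1/0.6, 370/7) = 52.86 servings → $81.93.
sweet potato only: max(2.1/0.4, 370/28) = 13.21 servings → $9.91.
strawberries + avocado with both tight: 3.735 servings and 1.632 servings → $5.71.
strawberries + sweet potato with both tight: 2.973 servings and 3.02 servings → $4.79.
avocado + sweet potato: intersection lies outside the first quadrant.
So the least-cost plan costs $4.79.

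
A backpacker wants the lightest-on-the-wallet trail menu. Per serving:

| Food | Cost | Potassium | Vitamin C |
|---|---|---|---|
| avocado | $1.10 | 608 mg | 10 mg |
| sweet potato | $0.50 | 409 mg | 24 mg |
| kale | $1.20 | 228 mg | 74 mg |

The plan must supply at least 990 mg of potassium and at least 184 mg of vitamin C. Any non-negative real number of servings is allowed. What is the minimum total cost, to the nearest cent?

$3.12

Two binding constraints pin down two serving amounts, so the optimal mix uses at most two foods. The candidates are each food alone (scaled to the tighter of potassium/vitamin C) and each pair with both constraints tight.
avocado only: max(990/608, 184/10) = 18.4 servings → $20.24.
sweet potato only: max(990/409, 184/24) = 7.667 servings → $3.83.
kale only: max(990/228, 184/74) = 4.342 servings → $5.21.
avocado + sweet potato: intersection lies outside the first quadrant.
avocado + kale with both tight: 0.733 servings and 2.387 servings → $3.67.
sweet potato + kale with both tight: 1.263 servings and 2.077 servings → $3.12.
So the least-cost plan costs $3.12.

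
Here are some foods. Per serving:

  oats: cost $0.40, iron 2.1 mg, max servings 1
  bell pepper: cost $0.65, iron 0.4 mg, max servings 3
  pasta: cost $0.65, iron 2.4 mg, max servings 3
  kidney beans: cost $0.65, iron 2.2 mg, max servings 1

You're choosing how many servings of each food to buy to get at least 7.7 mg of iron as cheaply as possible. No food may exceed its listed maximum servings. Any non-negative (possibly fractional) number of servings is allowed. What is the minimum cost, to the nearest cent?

$1.92

Cost per mg of iron: oats $0.1905, pasta $0.2708, kidney beans $0.2955, bell pepper $1.6250.
Take 1 serving of oats: +2.1 mg iron for $0.40 (total $0.40, still need 5.6 mg).
Take 2.333 servings of pasta: +5.6 mg iron for $1.52 (total $1.92, still need 0.0 mg).
Greedy by cheapest-per-mg is optimal for a single linear constraint, so the minimum cost is $1.92.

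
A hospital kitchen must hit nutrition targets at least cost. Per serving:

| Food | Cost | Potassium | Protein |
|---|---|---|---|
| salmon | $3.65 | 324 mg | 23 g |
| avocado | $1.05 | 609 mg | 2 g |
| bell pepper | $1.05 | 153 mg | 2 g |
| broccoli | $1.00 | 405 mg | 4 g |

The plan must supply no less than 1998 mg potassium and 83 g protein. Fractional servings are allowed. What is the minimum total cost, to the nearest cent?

Minimising a linear cost over {potassium ≥ 1998, protein ≥ 83, servings ≥ 0} — the optimum is at a vertex, using one or two foods.
salmon only: max(1998/324, 83/23) = 6.167 servings → $22.51.
avocado only: max(1998/609, 83/2) = 41.5 servings → $43.58.
bell pepper only: max(1998/153, 83/2) = 41.5 servings → $43.58.
broccoli only: max(1998/405, 83/4) = 20.75 servings → $20.75.
salmon + avocado with both tight: 3.485 servings and 1.427 servings → $14.22.
salmon + bell pepper with both tight: 3.031 servings and 6.639 servings → $18.04.
salmon + broccoli with both tight: 3.195 servings and 2.377 servings → $14.04.
avocado + bell pepper: the both-tight solution has a negative serving — not a feasible corner.
avocado + broccoli: the both-tight solution has a negative serving — not a feasible corner.
bell pepper + broccoli: intersection lies outside the first quadrant.
So the least-cost plan costs $14.04.

$14.04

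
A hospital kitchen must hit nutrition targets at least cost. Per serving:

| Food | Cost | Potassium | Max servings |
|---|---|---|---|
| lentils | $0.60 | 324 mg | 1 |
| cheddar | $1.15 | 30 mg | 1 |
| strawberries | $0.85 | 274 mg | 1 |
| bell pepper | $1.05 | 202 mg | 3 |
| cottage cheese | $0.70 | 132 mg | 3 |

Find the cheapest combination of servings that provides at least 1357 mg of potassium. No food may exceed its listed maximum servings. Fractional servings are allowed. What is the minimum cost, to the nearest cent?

Cost per mg of potassium: lentils $0.0019, strawberries $0.0031, bell pepper $0.0052, cottage cheese $0.0053, cheddar $0.0383.
Take 1 serving of lentils: +324.0 mg potassium for $0.60 (total $0.60, still need 1033.0 mg).
Take 1 serving of strawberries: +274.0 mg potassium for $0.85 (total $1.45, still need 759.0 mg).
Take 3 servings of bell pepper: +606.0 mg potassium for $3.15 (total $4.60, still need 153.0 mg).
Take 1.159 servings of cottage cheese: +153.0 mg potassium for $0.81 (total $5.41, still need 0.0 mg).
Greedy by cheapest-per-mg is optimal for a single linear constraint, so the minimum cost is $5.41.

$5.41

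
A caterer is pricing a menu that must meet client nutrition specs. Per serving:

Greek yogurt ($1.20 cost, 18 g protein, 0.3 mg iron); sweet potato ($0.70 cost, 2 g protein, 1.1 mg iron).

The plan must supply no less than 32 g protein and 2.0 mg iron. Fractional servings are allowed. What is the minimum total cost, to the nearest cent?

Compare the cost at each extreme point of the feasible region.
Greek yogurt only: max(32/18, 2.0/0.3) = 6.667 servings → $8.00.
sweet potato only: max(32/2, 2.0/1.1) = 16 servings → $11.20.
Greek yogurt + sweet potato with both tight: 1.625 servings and 1.375 servings → $2.91.
The minimum over all feasible corners is $2.91.

$2.91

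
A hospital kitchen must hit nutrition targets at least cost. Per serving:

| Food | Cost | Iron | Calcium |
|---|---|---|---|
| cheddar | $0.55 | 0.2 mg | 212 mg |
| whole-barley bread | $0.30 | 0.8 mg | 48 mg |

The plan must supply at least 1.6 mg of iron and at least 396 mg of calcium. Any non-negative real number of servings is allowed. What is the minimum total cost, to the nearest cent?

Compare the cost at each extreme point of the feasible region.
cheddar only: max(1.6/0.2, 396/212) = 8 servings → $4.40.
whole-barley bread only: max(1.6/0.8, 396/48) = 8.25 servings → $2.48.
cheddar + whole-barley bread with both tight: 1.5 servings and 1.625 servings → $1.31.
So the least-cost plan costs $1.31.

$1.31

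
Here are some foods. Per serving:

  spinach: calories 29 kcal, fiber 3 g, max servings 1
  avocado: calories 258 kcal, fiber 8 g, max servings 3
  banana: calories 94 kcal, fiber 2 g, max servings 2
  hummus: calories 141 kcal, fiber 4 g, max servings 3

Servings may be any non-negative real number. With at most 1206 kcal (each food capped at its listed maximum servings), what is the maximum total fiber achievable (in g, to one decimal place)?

38.4 g

Fiber per kcal: spinach 0.1034, avocado 0.03101, hummus 0.02837, banana 0.02128.
Take 1 serving of spinach: uses 29 kcal, +3.0 g fiber (running total 3.0 g).
Take 3 servings of avocado: uses 774 kcal, +24.0 g fiber (running total 27.0 g).
Take 2.858 servings of hummus: uses 403 kcal, +11.4 g fiber (running total 38.4 g).
Filling greedily by fiber-per-kcal is optimal for one linear limit, giving 38.4 g.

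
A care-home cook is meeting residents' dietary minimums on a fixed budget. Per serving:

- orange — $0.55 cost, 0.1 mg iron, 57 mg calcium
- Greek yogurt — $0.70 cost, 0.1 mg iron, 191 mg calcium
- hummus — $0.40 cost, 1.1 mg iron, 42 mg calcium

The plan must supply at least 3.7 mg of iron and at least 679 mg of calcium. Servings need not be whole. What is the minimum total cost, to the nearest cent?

The cheapest plan sits at a corner of the feasible region — with two constraints it uses at most two foods.
orange only: max(3.7/0.1, 679/57) = 37 servings → $20.35.
Greek yogurt only: max(3.7/0.1, 679/191) = 37 servings → $25.90.
hummus only: max(3.7/1.1, 679/42) = 16.17 servings → $6.47.
orange + Greek yogurt: intersection lies outside the first quadrant.
orange + hummus with both tight: 10.11 servings and 2.444 servings → $6.54.
Greek yogurt + hummus with both tight: 2.873 servings and 3.102 servings → $3.25.
Cheapest feasible corner: $3.25.

$3.25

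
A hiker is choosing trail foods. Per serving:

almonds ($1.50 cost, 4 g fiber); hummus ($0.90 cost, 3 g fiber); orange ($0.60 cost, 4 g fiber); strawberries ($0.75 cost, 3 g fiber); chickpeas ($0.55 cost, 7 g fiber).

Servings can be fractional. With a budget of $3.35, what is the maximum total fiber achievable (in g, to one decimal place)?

42.6 g

Fiber per dollar: chickpeas 12.73, orange 6.667, strawberries 4, hummus 3.333, almonds 2.667.
With no serving limits, spend the whole cost allowance on chickpeas: $3.35 / $0.55 × 7 g = 42.6 g.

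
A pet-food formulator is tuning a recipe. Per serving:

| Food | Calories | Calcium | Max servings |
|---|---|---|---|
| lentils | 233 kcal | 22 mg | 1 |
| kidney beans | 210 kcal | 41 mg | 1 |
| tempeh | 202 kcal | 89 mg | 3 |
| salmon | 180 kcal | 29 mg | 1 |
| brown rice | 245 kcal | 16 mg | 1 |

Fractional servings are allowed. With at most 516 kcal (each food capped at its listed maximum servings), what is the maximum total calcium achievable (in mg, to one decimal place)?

Calcium per kcal: tempeh 0.4406, kidney beans 0.1952, salmon 0.1611, lentils 0.09442, brown rice 0.06531.
Take 2.554 servings of tempeh: uses 516 kcal, +227.3 mg calcium (running total 227.3 mg).
Greedy by best ratio exhausts the calories allowance optimally: 227.3 mg.

227.3 mg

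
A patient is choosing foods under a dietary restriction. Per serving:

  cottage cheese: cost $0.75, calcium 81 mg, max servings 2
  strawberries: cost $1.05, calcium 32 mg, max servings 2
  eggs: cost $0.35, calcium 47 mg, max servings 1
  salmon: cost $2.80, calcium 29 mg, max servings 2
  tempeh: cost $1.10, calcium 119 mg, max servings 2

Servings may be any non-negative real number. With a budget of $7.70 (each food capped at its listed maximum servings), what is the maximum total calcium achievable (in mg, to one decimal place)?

Calcium per dollar: eggs 134.3, tempeh 108.2, cottage cheese 108, strawberries 30.48, salmon 10.36.
Take 1 serving of eggs: spends $0.35, +47.0 mg calcium (running total 47.0 mg).
Take 2 servings of tempeh: spends $2.20, +238.0 mg calcium (running total 285.0 mg).
Take 2 servings of cottage cheese: spends $1.50, +162.0 mg calcium (running total 447.0 mg).
Take 2 servings of strawberries: spends $2.10, +64.0 mg calcium (running total 511.0 mg).
Take 0.5536 servings of salmon: spends $1.55, +16.1 mg calcium (running total 527.1 mg).
Greedy by best ratio exhausts the cost allowance optimally: 527.1 mg.

527.1 mg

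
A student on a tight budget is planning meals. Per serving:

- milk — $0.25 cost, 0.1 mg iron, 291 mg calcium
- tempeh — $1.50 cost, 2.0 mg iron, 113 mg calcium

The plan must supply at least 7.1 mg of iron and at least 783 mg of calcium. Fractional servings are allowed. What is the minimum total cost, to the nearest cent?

At the optimum either one food covers both requirements or two foods hit both targets exactly; no other combination can be cheaper.
milk only: max(7.1/0.1, 783/291) = 71 servings → $17.75.
tempeh only: max(7.1/2.0, 783/113) = 6.929 servings → $10.39.
milk + tempeh with both tight: 1.338 servings and 3.483 servings → $5.56.
The minimum over all feasible corners is $5.56.

$5.56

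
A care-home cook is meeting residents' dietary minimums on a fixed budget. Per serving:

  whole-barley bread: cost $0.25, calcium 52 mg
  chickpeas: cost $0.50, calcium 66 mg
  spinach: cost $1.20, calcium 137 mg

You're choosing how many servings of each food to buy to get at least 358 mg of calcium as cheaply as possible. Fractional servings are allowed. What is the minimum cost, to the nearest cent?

$1.72

Cost per mg of calcium: whole-barley bread $0.0048, chickpeas $0.0076, spinach $0.0088.
With no serving limits, use only whole-barley bread: 358 mg / 52 mg = 6.885 servings × $0.25 = $1.72.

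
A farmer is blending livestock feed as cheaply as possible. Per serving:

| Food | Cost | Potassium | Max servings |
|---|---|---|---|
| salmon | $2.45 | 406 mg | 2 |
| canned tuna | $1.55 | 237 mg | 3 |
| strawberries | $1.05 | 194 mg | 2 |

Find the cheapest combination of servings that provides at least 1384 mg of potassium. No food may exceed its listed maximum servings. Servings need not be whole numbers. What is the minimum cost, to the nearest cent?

$8.20

Cost per mg of potassium: strawberries $0.0054, salmon $0.0060, canned tuna $0.0065.
Take 2 servings of strawberries: +388.0 mg potassium for $2.10 (total $2.10, still need 996.0 mg).
Take 2 servings of salmon: +812.0 mg potassium for $4.90 (total $7.00, still need 184.0 mg).
Take 0.7764 servings of canned tuna: +184.0 mg potassium for $1.20 (total $8.20, still need 0.0 mg).
Greedy by cheapest-per-mg is optimal for a single linear constraint, so the minimum cost is $8.20.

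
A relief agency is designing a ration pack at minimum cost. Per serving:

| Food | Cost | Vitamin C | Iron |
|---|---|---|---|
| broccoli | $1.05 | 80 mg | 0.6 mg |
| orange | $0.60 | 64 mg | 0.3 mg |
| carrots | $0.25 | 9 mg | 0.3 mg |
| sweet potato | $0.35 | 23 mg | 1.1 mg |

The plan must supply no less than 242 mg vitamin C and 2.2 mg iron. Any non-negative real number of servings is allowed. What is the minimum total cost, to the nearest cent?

$2.41

With two linear requirements the optimum uses one or two foods; enumerate the corners.
broccoli only: max(242/80, 2.2/0.6) = 3.667 servings → $3.85.
orange only: max(242/64, 2.2/0.3) = 7.333 servings → $4.40.
carrots only: max(242/9, 2.2/0.3) = 26.89 servings → $6.72.
sweet potato only: max(242/23, 2.2/1.1) = 10.52 servings → $3.68.
broccoli + orange: intersection lies outside the first quadrant.
broccoli + carrots with both tight: 2.839 servings and 1.656 servings → $3.39.
broccoli + sweet potato with both tight: 2.906 servings and 0.4151 servings → $3.20.
orange + carrots with both tight: 3.2 servings and 4.133 servings → $2.95.
orange + sweet potato with both tight: 3.395 servings and 1.074 servings → $2.41.
carrots + sweet potato: the both-tight solution has a negative serving — not a feasible corner.
So the least-cost plan costs $2.41.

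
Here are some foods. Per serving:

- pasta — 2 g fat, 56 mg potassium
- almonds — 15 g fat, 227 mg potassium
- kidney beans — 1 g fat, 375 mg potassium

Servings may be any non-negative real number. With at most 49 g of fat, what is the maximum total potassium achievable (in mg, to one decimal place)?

Potassium per g fat: kidney beans 375, pasta 28, almonds 15.13.
With no serving limits, spend the whole fat allowance on kidney beans: 49 g / 1 g × 375 mg = 18375.0 mg.

18375.0 mg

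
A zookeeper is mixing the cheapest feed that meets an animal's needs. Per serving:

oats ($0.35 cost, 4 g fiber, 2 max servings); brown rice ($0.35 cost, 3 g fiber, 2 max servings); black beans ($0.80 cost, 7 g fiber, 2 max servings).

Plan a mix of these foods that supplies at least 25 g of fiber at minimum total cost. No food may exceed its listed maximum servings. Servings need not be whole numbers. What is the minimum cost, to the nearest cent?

Cost per g of fiber: oats $0.0875, black beans $0.1143, brown rice $0.1167.
Take 2 servings of oats: +8.0 g fiber for $0.70 (total $0.70, still need 17.0 g).
Take 2 servings of black beans: +14.0 g fiber for $1.60 (total $2.30, still need 3.0 g).
Take 1 serving of brown rice: +3.0 g fiber for $0.35 (total $2.65, still need 0.0 g).
Filling from the cheapest source first is optimal under one linear minimum: $2.65.

$2.65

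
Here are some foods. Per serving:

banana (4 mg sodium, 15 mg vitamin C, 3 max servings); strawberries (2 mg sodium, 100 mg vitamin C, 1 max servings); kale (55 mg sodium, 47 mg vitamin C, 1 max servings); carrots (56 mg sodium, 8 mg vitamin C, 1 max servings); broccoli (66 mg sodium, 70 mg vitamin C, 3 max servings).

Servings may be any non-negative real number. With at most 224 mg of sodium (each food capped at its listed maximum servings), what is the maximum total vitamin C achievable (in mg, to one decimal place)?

365.3 mg

Vitamin C per mg sodium: strawberries 50, banana 3.75, broccoli 1.061, kale 0.8545, carrots 0.1429.
Take 1 serving of strawberries: uses 2 mg sodium, +100.0 mg vitamin C (running total 100.0 mg).
Take 3 servings of banana: uses 12 mg sodium, +45.0 mg vitamin C (running total 145.0 mg).
Take 3 servings of broccoli: uses 198 mg sodium, +210.0 mg vitamin C (running total 355.0 mg).
Take 0.2182 servings of kale: uses 12 mg sodium, +10.3 mg vitamin C (running total 365.3 mg).
Filling greedily by vitamin C-per-mg sodium is optimal for one linear limit, giving 365.3 mg.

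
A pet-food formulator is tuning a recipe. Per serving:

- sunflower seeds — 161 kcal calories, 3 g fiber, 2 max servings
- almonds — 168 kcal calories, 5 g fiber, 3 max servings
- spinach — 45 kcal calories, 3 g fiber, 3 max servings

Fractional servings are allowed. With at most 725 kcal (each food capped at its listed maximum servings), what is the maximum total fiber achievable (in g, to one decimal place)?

Fiber per kcal: spinach 0.06667, almonds 0.02976, sunflower seeds 0.01863.
Take 3 servings of spinach: uses 135 kcal, +9.0 g fiber (running total 9.0 g).
Take 3 servings of almonds: uses 504 kcal, +15.0 g fiber (running total 24.0 g).
Take 0.5342 servings of sunflower seeds: uses 86 kcal, +1.6 g fiber (running total 25.6 g).
Filling greedily by fiber-per-kcal is optimal for one linear limit, giving 25.6 g.

25.6 g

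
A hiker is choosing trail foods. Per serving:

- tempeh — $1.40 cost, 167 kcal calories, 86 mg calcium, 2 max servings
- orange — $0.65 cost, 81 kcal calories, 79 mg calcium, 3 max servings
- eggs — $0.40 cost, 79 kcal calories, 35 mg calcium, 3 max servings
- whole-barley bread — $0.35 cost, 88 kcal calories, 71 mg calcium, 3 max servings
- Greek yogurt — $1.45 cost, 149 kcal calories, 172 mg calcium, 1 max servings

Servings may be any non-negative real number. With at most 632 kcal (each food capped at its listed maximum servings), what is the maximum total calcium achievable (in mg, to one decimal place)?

Calcium per kcal: Greek yogurt 1.154, orange 0.9753, whole-barley bread 0.8068, tempeh 0.515, eggs 0.443.
Take 1 serving of Greek yogurt: uses 149 kcal, +172.0 mg calcium (running total 172.0 mg).
Take 3 servings of orange: uses 243 kcal, +237.0 mg calcium (running total 409.0 mg).
Take 2.727 servings of whole-barley bread: uses 240 kcal, +193.6 mg calcium (running total 602.6 mg).
Filling greedily by calcium-per-kcal is optimal for one linear limit, giving 602.6 mg.

602.6 mg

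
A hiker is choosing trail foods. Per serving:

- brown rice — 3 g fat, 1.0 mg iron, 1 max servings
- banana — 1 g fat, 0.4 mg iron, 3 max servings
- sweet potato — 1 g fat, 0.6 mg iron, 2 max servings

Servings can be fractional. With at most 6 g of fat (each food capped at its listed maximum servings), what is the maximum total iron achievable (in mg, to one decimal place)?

2.7 mg

Iron per g fat: sweet potato 0.6, banana 0.4, brown rice 0.3333.
Take 2 servings of sweet potato: uses 2 g fat, +1.2 mg iron (running total 1.2 mg).
Take 3 servings of banana: uses 3 g fat, +1.2 mg iron (running total 2.4 mg).
Take 0.3333 servings of brown rice: uses 1 g fat, +0.3 mg iron (running total 2.7 mg).
Filling greedily by iron-per-g fat is optimal for one linear limit, giving 2.7 mg.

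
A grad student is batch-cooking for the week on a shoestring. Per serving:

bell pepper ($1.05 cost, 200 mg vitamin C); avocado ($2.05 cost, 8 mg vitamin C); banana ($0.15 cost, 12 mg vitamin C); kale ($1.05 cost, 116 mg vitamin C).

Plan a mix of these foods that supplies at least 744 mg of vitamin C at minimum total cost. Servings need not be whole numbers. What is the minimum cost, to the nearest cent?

Cost per mg of vitamin C: bell pepper $0.0053, kale $0.0091, banana $0.0125, avocado $0.2562.
With no serving limits, use only bell pepper: 744 mg / 200 mg = 3.72 servings × $1.05 = $3.91.

$3.91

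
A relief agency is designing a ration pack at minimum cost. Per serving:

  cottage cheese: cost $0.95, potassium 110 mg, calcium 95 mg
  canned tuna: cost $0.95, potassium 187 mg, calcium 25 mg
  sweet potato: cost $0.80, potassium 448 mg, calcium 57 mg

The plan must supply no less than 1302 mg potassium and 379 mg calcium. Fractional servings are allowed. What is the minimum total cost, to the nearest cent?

$4.31

This is a tiny linear program; its minimum lies at a vertex of the feasible set. List the vertices and price them.
cottage cheese only: max(1302/110, 379/95) = 11.84 servings → $11.24.
canned tuna only: max(1302/187, 379/25) = 15.16 servings → $14.40.
sweet potato only: max(1302/448, 379/57) = 6.649 servings → $5.32.
cottage cheese + canned tuna with both tight: 2.552 servings and 5.461 servings → $7.61.
cottage cheese + sweet potato with both tight: 2.634 servings and 2.26 servings → $4.31.
canned tuna + sweet potato: intersection lies outside the first quadrant.
The minimum over all feasible corners is $4.31.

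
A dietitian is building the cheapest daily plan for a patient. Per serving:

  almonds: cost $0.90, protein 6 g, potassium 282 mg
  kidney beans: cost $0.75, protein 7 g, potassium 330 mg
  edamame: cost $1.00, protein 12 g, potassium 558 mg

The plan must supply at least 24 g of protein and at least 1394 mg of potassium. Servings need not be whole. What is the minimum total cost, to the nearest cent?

$2.50

almonds only: max(24/6, 1394/282) = 4.943 servings → $4.45.
kidney beans only: max(24/7, 1394/330) = 4.224 servings → $3.17.
edamame only: max(24/12, 1394/558) = 2.498 servings → $2.50.
almonds + kidney beans: the both-tight solution has a negative serving — not a feasible corner.
almonds + edamame: the both-tight solution has a negative serving — not a feasible corner.
kidney beans + edamame: intersection lies outside the first quadrant.
Cheapest feasible corner: $2.50.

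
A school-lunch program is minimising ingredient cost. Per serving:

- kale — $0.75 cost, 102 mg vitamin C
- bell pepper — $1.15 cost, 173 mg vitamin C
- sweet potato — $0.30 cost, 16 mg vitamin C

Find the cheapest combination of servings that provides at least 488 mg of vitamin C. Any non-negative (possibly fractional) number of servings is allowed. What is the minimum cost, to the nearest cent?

$3.24

Cost per mg of vitamin C: bell pepper $0.0066, kale $0.0074, sweet potato $0.0187.
With no serving limits, use only bell pepper: 488 mg / 173 mg = 2.821 servings × $1.15 = $3.24.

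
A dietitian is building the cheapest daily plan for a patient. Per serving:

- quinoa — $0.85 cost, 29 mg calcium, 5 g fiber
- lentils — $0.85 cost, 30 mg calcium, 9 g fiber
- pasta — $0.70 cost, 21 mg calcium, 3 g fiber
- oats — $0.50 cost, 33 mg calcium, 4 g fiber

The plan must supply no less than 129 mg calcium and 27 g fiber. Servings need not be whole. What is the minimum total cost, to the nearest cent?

With two linear requirements the optimum uses one or two foods; enumerate the corners.
quinoa only: max(129/29, 27/5) = 5.4 servings → $4.59.
lentils only: max(129/30, 27/9) = 4.3 servings → $3.65.
pasta only: max(129/21, 27/3) = 9 servings → $6.30.
oats only: max(129/33, 27/4) = 6.75 servings → $3.38.
quinoa + lentils with both tight: 3.162 servings and 1.243 servings → $3.74.
quinoa + pasta with both targets exact would need a negative amount; discard.
quinoa + oats: the both-tight solution has a negative serving — not a feasible corner.
lentils + pasta with both tight: 1.818 servings and 3.545 servings → $4.03.
lentils + oats with both tight: 2.119 servings and 1.983 servings → $2.79.
pasta + oats: intersection lies outside the first quadrant.
So the least-cost plan costs $2.79.

$2.79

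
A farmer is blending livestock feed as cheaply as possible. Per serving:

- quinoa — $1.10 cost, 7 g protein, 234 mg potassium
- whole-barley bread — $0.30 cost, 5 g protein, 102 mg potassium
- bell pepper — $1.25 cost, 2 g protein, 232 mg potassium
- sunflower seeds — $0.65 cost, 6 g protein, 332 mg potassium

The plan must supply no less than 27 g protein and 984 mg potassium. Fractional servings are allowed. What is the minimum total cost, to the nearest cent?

At the optimum either one food covers both requirements or two foods hit both targets exactly; no other combination can be cheaper.
quinoa only: max(27/7, 984/234) = 4.205 servings → $4.63.
whole-barley bread only: max(27/5, 984/102) = 9.647 servings → $2.89.
bell pepper only: max(27/2, 984/232) = 13.5 servings → $16.88.
sunflower seeds only: max(27/6, 984/332) = 4.5 servings → $2.92.
quinoa + whole-barley bread: intersection lies outside the first quadrant.
quinoa + bell pepper with both tight: 3.716 servings and 0.4931 servings → $4.70.
quinoa + sunflower seeds with both tight: 3.326 servings and 0.6196 servings → $4.06.
whole-barley bread + bell pepper with both tight: 4.494 servings and 2.266 servings → $4.18.
whole-barley bread + sunflower seeds with both tight: 2.92 servings and 2.067 servings → $2.22.
bell pepper + sunflower seeds: intersection lies outside the first quadrant.
The minimum over all feasible corners is $2.22.

$2.22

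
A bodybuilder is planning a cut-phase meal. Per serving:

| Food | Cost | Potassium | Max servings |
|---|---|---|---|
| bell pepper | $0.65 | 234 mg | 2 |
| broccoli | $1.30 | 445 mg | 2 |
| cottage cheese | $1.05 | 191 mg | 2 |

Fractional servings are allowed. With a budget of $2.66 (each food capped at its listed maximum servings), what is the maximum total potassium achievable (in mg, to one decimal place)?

Potassium per dollar: bell pepper 360, broccoli 342.3, cottage cheese 181.9.
Take 2 servings of bell pepper: spends $1.30, +468.0 mg potassium (running total 468.0 mg).
Take 1.046 servings of broccoli: spends $1.36, +465.5 mg potassium (running total 933.5 mg).
Filling greedily by potassium-per-dollar is optimal for one linear limit, giving 933.5 mg.

933.5 mg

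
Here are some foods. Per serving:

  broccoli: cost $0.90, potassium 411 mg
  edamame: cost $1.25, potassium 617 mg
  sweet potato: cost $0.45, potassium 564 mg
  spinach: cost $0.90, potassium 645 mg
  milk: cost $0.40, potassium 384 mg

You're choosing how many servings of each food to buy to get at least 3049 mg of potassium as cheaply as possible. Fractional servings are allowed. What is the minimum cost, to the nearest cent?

Cost per mg of potassium: sweet potato $0.0008, milk $0.0010, spinach $0.0014, edamame $0.0020, broccoli $0.0022.
With no serving limits, use only sweet potato: 3049 mg / 564 mg = 5.406 servings × $0.45 = $2.43.

$2.43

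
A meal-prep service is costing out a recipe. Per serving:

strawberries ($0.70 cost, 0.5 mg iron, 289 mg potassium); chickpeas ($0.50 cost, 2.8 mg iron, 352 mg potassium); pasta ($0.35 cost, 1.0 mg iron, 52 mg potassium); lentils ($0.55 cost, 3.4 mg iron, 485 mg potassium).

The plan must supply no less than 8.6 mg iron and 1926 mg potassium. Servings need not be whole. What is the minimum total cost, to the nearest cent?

Two binding constraints pin down two serving amounts, so the optimal mix uses at most two foods. The candidates are each food alone (scaled to the tighter of iron/potassium) and each pair with both constraints tight.
strawberries only: max(8.6/0.5, 1926/289) = 17.2 servings → $12.04.
chickpeas only: max(8.6/2.8, 1926/352) = 5.472 servings → $2.74.
pasta only: max(8.6/1.0, 1926/52) = 37.04 servings → $12.96.
lentils only: max(8.6/3.4, 1926/485) = 3.971 servings → $2.18.
strawberries + chickpeas with both tight: 3.736 servings and 2.404 servings → $3.82.
strawberries + pasta with both tight: 5.623 servings and 5.789 servings → $5.96.
strawberries + lentils with both tight: 3.212 servings and 2.057 servings → $3.38.
chickpeas + pasta: the both-tight solution has a negative serving — not a feasible corner.
chickpeas + lentils: intersection lies outside the first quadrant.
pasta + lentils: intersection lies outside the first quadrant.
Cheapest feasible corner: $2.18.

$2.18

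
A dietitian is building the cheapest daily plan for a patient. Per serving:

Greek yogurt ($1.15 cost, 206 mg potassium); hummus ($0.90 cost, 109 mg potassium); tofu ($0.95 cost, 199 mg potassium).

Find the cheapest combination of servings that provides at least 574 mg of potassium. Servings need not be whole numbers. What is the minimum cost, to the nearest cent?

Cost per mg of potassium: tofu $0.0048, Greek yogurt $0.0056, hummus $0.0083.
With no serving limits, use only tofu: 574 mg / 199 mg = 2.884 servings × $0.95 = $2.74.

$2.74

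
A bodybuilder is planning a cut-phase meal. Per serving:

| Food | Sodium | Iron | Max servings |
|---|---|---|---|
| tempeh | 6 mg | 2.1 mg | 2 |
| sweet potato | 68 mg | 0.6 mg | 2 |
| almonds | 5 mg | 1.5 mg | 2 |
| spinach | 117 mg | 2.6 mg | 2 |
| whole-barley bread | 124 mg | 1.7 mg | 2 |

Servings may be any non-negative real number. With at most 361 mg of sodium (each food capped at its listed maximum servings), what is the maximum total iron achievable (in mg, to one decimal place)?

13.8 mg

Iron per mg sodium: tempeh 0.35, almonds 0.3, spinach 0.02222, whole-barley bread 0.01371, sweet potato 0.008824.
Take 2 servings of tempeh: uses 12 mg sodium, +4.2 mg iron (running total 4.2 mg).
Take 2 servings of almonds: uses 10 mg sodium, +3.0 mg iron (running total 7.2 mg).
Take 2 servings of spinach: uses 234 mg sodium, +5.2 mg iron (running total 12.4 mg).
Take 0.8468 servings of whole-barley bread: uses 105 mg sodium, +1.4 mg iron (running total 13.8 mg).
Greedy by best ratio exhausts the sodium allowance optimally: 13.8 mg.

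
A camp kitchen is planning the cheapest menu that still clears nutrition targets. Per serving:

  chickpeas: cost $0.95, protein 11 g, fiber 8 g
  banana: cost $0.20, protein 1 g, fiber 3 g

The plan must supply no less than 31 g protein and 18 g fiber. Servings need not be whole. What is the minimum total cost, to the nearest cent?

An LP optimum is at a vertex; with two nutrient constraints at most two foods are used. Check each candidate.
chickpeas only: max(31/11, 18/8) = 2.818 servings → $2.68.
banana only: max(31/1, 18/3) = 31 servings → $6.20.
chickpeas + banana: intersection lies outside the first quadrant.
So the least-cost plan costs $2.68.

$2.68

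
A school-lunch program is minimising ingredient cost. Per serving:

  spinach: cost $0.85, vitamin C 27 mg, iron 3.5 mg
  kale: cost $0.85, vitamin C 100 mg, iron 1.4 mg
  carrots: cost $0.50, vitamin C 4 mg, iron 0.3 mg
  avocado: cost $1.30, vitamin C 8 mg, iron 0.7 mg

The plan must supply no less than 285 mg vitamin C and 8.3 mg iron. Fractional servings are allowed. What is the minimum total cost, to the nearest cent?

$3.28

Two binding constraints pin down two serving amounts, so the optimal mix uses at most two foods. The candidates are each food alone (scaled to the tighter of vitamin C/iron) and each pair with both constraints tight.
spinach only: max(285/27, 8.3/3.5) = 10.56 servings → $8.97.
kale only: max(285/100, 8.3/1.4) = 5.929 servings → $5.04.
carrots only: max(285/4, 8.3/0.3) = 71.25 servings → $35.62.
avocado only: max(285/8, 8.3/0.7) = 35.62 servings → $46.31.
spinach + kale with both tight: 1.381 servings and 2.477 servings → $3.28.
spinach + carrots: the both-tight solution has a negative serving — not a feasible corner.
spinach + avocado: the both-tight solution has a negative serving — not a feasible corner.
kale + carrots with both tight: 2.143 servings and 17.66 servings → $10.65.
kale + avocado with both tight: 2.264 servings and 7.33 servings → $11.45.
carrots + avocado: the both-tight solution has a negative serving — not a feasible corner.
Cheapest feasible corner: $3.28.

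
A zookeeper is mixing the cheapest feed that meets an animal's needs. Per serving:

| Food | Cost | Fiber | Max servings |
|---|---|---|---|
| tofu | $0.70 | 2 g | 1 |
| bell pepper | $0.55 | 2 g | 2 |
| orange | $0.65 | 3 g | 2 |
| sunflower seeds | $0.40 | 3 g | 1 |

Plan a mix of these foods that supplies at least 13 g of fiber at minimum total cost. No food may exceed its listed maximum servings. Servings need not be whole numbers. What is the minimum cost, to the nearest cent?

Cost per g of fiber: sunflower seeds $0.1333, orange $0.2167, bell pepper $0.2750, tofu $0.3500.
Take 1 serving of sunflower seeds: +3.0 g fiber for $0.40 (total $0.40, still need 10.0 g).
Take 2 servings of orange: +6.0 g fiber for $1.30 (total $1.70, still need 4.0 g).
Take 2 servings of bell pepper: +4.0 g fiber for $1.10 (total $2.80, still need 0.0 g).
Filling from the cheapest source first is optimal under one linear minimum: $2.80.

$2.80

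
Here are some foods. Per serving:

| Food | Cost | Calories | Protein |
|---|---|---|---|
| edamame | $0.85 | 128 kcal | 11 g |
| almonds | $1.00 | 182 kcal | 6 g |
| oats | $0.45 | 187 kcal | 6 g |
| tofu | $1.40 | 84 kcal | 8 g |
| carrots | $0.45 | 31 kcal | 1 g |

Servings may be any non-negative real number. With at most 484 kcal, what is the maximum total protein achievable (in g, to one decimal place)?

46.1 g

Protein per kcal: tofu 0.09524, edamame 0.08594, almonds 0.03297, carrots 0.03226, oats 0.03209.
With no serving limits, spend the whole calories allowance on tofu: 484 kcal / 84 kcal × 8 g = 46.1 g.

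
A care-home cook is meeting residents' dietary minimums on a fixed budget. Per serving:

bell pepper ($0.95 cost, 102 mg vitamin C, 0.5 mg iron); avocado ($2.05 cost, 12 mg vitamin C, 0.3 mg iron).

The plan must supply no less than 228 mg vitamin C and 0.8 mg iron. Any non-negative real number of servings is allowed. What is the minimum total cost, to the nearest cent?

Check every corner: each single food scaled to meet both minima, and each pair solved so both constraints bind.
bell pepper only: max(228/102, 0.8/0.5) = 2.235 servings → $2.12.
avocado only: max(228/12, 0.8/0.3) = 19 servings → $38.95.
bell pepper + avocado: the both-tight solution has a negative serving — not a feasible corner.
So the least-cost plan costs $2.12.

$2.12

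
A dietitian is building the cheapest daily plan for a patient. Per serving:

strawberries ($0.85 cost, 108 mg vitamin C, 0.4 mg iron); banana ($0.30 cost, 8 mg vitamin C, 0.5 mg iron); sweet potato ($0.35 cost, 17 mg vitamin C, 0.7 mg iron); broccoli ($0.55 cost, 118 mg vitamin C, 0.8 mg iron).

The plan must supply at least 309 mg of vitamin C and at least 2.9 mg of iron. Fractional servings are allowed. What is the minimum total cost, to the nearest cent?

$1.81

The cheapest plan sits at a corner of the feasible region — with two constraints it uses at most two foods.
strawberries only: max(309/108, 2.9/0.4) = 7.25 servings → $6.16.
banana only: max(309/8, 2.9/0.5) = 38.62 servings → $11.59.
sweet potato only: max(309/17, 2.9/0.7) = 18.18 servings → $6.36.
broccoli only: max(309/118, 2.9/0.8) = 3.625 servings → $1.99.
strawberries + banana with both tight: 2.585 servings and 3.732 servings → $3.32.
strawberries + sweet potato with both tight: 2.427 servings and 2.756 servings → $3.03.
strawberries + broccoli with both targets exact would need a negative amount; discard.
banana + sweet potato: intersection lies outside the first quadrant.
banana + broccoli with both tight: 1.806 servings and 2.496 servings → $1.91.
sweet potato + broccoli with both tight: 1.377 servings and 2.42 servings → $1.81.
So the least-cost plan costs $1.81.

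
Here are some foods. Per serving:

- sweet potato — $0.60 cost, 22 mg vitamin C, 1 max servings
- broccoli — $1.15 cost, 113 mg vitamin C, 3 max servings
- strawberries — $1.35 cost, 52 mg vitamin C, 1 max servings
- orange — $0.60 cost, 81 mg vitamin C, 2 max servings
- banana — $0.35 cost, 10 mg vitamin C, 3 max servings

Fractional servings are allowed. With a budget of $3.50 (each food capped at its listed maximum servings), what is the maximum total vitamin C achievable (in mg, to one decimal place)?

Vitamin C per dollar: orange 135, broccoli 98.26, strawberries 38.52, sweet potato 36.67, banana 28.57.
Take 2 servings of orange: spends $1.20, +162.0 mg vitamin C (running total 162.0 mg).
Take 2 servings of broccoli: spends $2.30, +226.0 mg vitamin C (running total 388.0 mg).
Greedy by best ratio exhausts the cost allowance optimally: 388.0 mg.

388.0 mg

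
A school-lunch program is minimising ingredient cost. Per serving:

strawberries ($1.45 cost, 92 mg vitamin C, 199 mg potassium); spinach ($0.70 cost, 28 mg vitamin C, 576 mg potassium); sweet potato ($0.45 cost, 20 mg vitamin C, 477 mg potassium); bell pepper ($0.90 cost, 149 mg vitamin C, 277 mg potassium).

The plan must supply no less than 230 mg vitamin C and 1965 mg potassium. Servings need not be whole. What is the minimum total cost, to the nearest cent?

A basic optimal solution has at most two foods positive. Try each food alone and each pair with both targets met exactly.
strawberries only: max(230/92, 1965/199) = 9.874 servings → $14.32.
spinach only: max(230/28, 1965/576) = 8.214 servings → $5.75.
sweet potato only: max(230/20, 1965/477) = 11.5 servings → $5.17.
bell pepper only: max(230/149, 1965/277) = 7.094 servings → $6.38.
strawberries + spinach with both tight: 1.633 servings and 2.847 servings → $4.36.
strawberries + sweet potato with both tight: 1.764 servings and 3.383 servings → $4.08.
strawberries + bell pepper: intersection lies outside the first quadrant.
spinach + sweet potato: intersection lies outside the first quadrant.
spinach + bell pepper with both tight: 2.934 servings and 0.9922 servings → $2.95.
sweet potato + bell pepper with both tight: 3.496 servings and 1.074 servings → $2.54.
Cheapest feasible corner: $2.54.

$2.54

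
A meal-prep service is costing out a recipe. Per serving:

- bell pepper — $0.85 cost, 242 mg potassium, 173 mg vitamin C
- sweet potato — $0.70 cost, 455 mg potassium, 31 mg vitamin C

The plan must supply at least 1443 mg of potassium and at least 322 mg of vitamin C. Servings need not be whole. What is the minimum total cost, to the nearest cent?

$2.90

Compare the cost at each extreme point of the feasible region.
bell pepper only: max(1443/242, 322/173) = 5.963 servings → $5.07.
sweet potato only: max(1443/455, 322/31) = 10.39 servings → $7.27.
bell pepper + sweet potato with both tight: 1.429 servings and 2.411 servings → $2.90.
So the least-cost plan costs $2.90.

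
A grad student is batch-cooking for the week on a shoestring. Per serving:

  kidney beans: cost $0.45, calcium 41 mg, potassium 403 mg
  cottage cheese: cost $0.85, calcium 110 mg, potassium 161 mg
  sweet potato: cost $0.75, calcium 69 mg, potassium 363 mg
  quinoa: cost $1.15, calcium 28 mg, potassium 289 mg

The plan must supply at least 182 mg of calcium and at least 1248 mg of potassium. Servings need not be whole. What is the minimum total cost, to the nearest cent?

$1.79

Two binding constraints pin down two serving amounts, so the optimal mix uses at most two foods. The candidates are each food alone (scaled to the tighter of calcium/potassium) and each pair with both constraints tight.
kidney beans only: max(182/41, 1248/403) = 4.439 servings → $2.00.
cottage cheese only: max(182/110, 1248/161) = 7.752 servings → $6.59.
sweet potato only: max(182/69, 1248/363) = 3.438 servings → $2.58.
quinoa only: max(182/28, 1248/289) = 6.5 servings → $7.47.
kidney beans + cottage cheese with both tight: 2.862 servings and 0.5878 servings → $1.79.
kidney beans + sweet potato with both tight: 1.551 servings and 1.716 servings → $1.99.
kidney beans + quinoa with both targets exact would need a negative amount; discard.
cottage cheese + sweet potato: intersection lies outside the first quadrant.
cottage cheese + quinoa with both tight: 0.6471 servings and 3.958 servings → $5.10.
sweet potato + quinoa with both tight: 1.806 servings and 2.05 servings → $3.71.
So the least-cost plan costs $1.79.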